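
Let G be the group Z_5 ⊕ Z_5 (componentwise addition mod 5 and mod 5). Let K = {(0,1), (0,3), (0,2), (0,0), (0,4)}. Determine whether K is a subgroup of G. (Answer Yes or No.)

Yes

|K| = 5 divides |G| = 25, consistent with Lagrange.
K contains the identity, every element's inverse is in K, and K is closed under +: it is a subgroup.
In fact K = ⟨(0,1)⟩.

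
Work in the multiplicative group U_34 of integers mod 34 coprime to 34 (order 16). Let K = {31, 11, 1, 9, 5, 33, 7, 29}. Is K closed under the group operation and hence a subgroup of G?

No

9 ∈ K but its inverse 19 ∉ K, so K is not a subgroup.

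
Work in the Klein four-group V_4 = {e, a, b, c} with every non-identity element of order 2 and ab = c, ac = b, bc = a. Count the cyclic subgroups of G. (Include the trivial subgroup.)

4

Group the elements of G by the cyclic subgroup they generate; each cyclic subgroup of order d accounts for φ(d) elements.
Cyclic subgroups by order — order 1: 1; order 2: 3.
Total: 4.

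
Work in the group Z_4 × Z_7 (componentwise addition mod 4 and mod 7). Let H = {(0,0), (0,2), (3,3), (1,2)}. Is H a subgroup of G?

(0,2) ∈ H but its inverse (0,5) ∉ H, so H is not a subgroup.

No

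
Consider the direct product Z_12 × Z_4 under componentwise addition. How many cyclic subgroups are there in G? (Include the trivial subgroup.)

20

A cyclic subgroup of order d is generated by each of its φ(d) elements of order d, so the cyclic subgroups of order d number (#elements of order d)/φ(d).
Cyclic subgroups by order — order 1: 1; order 2: 3; order 3: 1; order 4: 6; order 6: 3; order 12: 6.
Total: 20.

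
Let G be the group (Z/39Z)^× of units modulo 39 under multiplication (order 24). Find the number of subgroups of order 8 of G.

1

|G| = 24 and 8 | 24, so subgroups of order 8 are possible by Lagrange.
The subgroups of order 8 are: {1, 5, 8, 14, 25, 31, 34, 38}.
So G has 1 subgroup of order 8.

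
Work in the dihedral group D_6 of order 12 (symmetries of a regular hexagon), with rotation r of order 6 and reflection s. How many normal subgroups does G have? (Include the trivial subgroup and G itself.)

G has 16 subgroups. Checking conjugation-invariance by order — order 1: 1/1 normal; order 2: 1/7 normal; order 3: 1/1 normal; order 4: 0/3 normal; order 6: 3/3 normal; order 12: 1/1 normal.
Total normal subgroups: 7.

7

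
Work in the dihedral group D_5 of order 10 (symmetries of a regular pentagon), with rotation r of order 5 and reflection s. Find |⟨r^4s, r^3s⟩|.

10

|⟨r^4s⟩| = 2 and |⟨r^3s⟩| = 2, so |H| is a multiple of lcm(2, 2) = 2 and divides |G| = 10.
Closing {r^4s, r^3s} under the group operation gives all of G, so |H| = 10.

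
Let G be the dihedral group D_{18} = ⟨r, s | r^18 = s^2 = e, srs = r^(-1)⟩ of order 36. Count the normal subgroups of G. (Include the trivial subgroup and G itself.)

9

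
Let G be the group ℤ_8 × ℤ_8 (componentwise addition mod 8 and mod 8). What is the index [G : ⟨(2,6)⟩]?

|⟨(2,6)⟩| = 4 and |G| = 64.
By Lagrange, [G : H] = |G|/|H| = 64/4 = 16.

16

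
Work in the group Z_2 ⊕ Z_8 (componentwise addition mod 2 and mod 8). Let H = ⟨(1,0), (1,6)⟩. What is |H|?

|⟨(1,0)⟩| = 2 and |⟨(1,6)⟩| = 4, so |H| is a multiple of lcm(2, 4) = 4 and divides |G| = 16.
Closing under the operation: H = {(0,0), (0,2), (0,4), (0,6), (1,0), (1,2), (1,4), (1,6)}, so |H| = 8.

8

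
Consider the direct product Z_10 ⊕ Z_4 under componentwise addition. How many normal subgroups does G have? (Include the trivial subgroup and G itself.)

16

G is abelian, so every subgroup is normal.
G has 16 subgroups in total, hence 16 normal subgroups.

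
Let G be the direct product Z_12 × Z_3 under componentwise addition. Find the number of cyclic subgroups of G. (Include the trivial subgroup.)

Each element a generates a cyclic subgroup ⟨a⟩; distinct elements may generate the same one (a cyclic group of order d has φ(d) generators).
Cyclic subgroups by order — order 1: 1; order 2: 1; order 3: 4; order 4: 1; order 6: 4; order 12: 4.
Total: 15.

15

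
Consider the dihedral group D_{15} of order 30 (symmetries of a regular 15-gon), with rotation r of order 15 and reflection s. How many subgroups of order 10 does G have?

|G| = 30 and 10 | 30, so subgroups of order 10 are possible by Lagrange.
The subgroups of order 10 are: {e, r^3, r^6, r^9, r^12, rs, r^4s, r^7s, r^10s, r^13s}; {e, r^3, r^6, r^9, r^12, r^2s, r^5s, r^8s, r^11s, r^14s}; {e, r^3, r^6, r^9, r^12, s, r^3s, r^6s, r^9s, r^12s}.
So G has 3 subgroups of order 10.

3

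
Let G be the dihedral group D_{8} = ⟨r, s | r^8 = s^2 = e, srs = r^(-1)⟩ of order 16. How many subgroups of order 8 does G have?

3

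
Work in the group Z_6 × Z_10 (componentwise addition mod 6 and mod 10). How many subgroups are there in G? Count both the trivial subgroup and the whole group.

|G| = 60, so by Lagrange every subgroup order divides 60. Divisors: 1, 2, 3, 4, 5, 6, 10, 12, 15, 20, 30, 60.
Subgroups by order — order 1: 1; order 2: 3; order 3: 1; order 4: 1; order 5: 1; order 6: 3; order 10: 3; order 12: 1; order 15: 1; order 20: 1; order 30: 3; order 60: 1.
Total: 1 + 3 + 1 + 1 + 1 + 3 + 3 + 1 + 1 + 1 + 3 + 1 = 20.

20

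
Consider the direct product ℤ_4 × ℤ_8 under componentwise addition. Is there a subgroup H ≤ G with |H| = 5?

No

5 does not divide |G| = 32, so by Lagrange no subgroup of order 5 exists.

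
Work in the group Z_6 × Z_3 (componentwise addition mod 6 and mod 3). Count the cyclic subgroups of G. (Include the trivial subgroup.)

10

Each element a generates a cyclic subgroup ⟨a⟩; distinct elements may generate the same one (a cyclic group of order d has φ(d) generators).
Cyclic subgroups by order — order 1: 1; order 2: 1; order 3: 4; order 6: 4.
Total: 10.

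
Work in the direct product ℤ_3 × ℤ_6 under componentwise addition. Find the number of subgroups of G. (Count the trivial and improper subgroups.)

|G| = 18, so by Lagrange every subgroup order divides 18. Divisors: 1, 2, 3, 6, 9, 18.
Subgroups by order — order 1: 1; order 2: 1; order 3: 4; order 6: 4; order 9: 1; order 18: 1.
Total: 1 + 1 + 4 + 4 + 1 + 1 = 12.

12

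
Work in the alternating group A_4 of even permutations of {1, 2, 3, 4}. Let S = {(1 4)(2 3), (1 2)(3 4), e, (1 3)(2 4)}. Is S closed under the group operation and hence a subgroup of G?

Yes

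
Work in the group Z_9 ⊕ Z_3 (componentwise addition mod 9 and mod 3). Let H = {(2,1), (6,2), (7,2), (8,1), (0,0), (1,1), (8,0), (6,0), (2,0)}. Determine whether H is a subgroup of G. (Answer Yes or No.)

(6,2) ∈ H but its inverse (3,1) ∉ H, so H is not a subgroup.

No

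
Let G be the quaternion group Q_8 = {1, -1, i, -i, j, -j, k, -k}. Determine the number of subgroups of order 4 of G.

3

|G| = 8 and 4 | 8, so subgroups of order 4 are possible by Lagrange.
The subgroups of order 4 are: {1, -1, i, -i}; {1, -1, j, -j}; {1, -1, k, -k}.
So G has 3 subgroups of order 4.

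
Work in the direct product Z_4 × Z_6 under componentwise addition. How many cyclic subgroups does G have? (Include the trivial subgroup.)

Group the elements of G by the cyclic subgroup they generate; each cyclic subgroup of order d accounts for φ(d) elements.
Cyclic subgroups by order — order 1: 1; order 2: 3; order 3: 1; order 4: 2; order 6: 3; order 12: 2.
Total: 12.

12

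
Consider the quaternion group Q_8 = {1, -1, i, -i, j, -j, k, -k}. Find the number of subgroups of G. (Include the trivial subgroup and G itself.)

|G| = 8, so by Lagrange every subgroup order divides 8. Divisors: 1, 2, 4, 8.
Subgroups by order — order 1: 1; order 2: 1; order 4: 3; order 8: 1.
Total: 1 + 1 + 3 + 1 = 6.

6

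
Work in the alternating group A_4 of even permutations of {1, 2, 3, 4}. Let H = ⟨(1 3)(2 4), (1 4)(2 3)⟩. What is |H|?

4

|⟨(1 3)(2 4)⟩| = 2 and |⟨(1 4)(2 3)⟩| = 2, so |H| is a multiple of lcm(2, 2) = 2 and divides |G| = 12.
Closing under the operation: H = {e, (1 2)(3 4), (1 3)(2 4), (1 4)(2 3)}, so |H| = 4.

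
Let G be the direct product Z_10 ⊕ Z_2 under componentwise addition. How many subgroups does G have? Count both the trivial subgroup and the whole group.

|G| = 20, so by Lagrange every subgroup order divides 20. Divisors: 1, 2, 4, 5, 10, 20.
Subgroups by order — order 1: 1; order 2: 3; order 4: 1; order 5: 1; order 10: 3; order 20: 1.
Total: 1 + 3 + 1 + 1 + 3 + 1 = 10.

10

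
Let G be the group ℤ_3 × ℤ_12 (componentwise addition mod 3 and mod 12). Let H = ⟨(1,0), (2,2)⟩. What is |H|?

|⟨(1,0)⟩| = 3 and |⟨(2,2)⟩| = 6, so |H| is a multiple of lcm(3, 6) = 6 and divides |G| = 36.
Closing under the operation: H = {(0,0), (0,2), (0,4), (0,6), (0,8), (0,10), (1,0), (1,2), (1,4), (1,6), (1,8), (1,10), (2,0), (2,2), (2,4), (2,6), (2,8), (2,10)}, so |H| = 18.

18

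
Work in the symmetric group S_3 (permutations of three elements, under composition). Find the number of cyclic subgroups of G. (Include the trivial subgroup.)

Group the elements of G by the cyclic subgroup they generate; each cyclic subgroup of order d accounts for φ(d) elements.
Cyclic subgroups by order — order 1: 1; order 2: 3; order 3: 1.
Total: 5.

5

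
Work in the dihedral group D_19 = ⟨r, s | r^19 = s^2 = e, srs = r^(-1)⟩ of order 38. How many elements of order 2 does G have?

19

Enumerating element orders in G gives 19 elements of order 2.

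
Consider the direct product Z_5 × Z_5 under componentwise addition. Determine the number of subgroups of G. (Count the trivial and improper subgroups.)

|G| = 25, so by Lagrange every subgroup order divides 25. Divisors: 1, 5, 25.
Subgroups by order — order 1: 1; order 5: 6; order 25: 1.
Total: 1 + 6 + 1 = 8.

8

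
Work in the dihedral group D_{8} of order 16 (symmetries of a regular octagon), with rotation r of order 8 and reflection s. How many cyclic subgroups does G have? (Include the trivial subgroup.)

Each element a generates a cyclic subgroup ⟨a⟩; distinct elements may generate the same one (a cyclic group of order d has φ(d) generators).
Cyclic subgroups by order — order 1: 1; order 2: 9; order 4: 1; order 8: 1.
Total: 12.

12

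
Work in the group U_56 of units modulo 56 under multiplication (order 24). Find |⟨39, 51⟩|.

12

|⟨39⟩| = 6 and |⟨51⟩| = 6, so |H| is a multiple of lcm(6, 6) = 6 and divides |G| = 24.
Closing under the operation: H = {1, 9, 11, 15, 23, 25, 29, 37, 39, 43, 51, 53}, so |H| = 12.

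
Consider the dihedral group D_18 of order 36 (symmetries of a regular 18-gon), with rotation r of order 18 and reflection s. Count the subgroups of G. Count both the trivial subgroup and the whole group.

|G| = 36, so by Lagrange every subgroup order divides 36. Divisors: 1, 2, 3, 4, 6, 9, 12, 18, 36.
Subgroups by order — order 1: 1; order 2: 19; order 3: 1; order 4: 9; order 6: 7; order 9: 1; order 12: 3; order 18: 3; order 36: 1.
Total: 1 + 19 + 1 + 9 + 7 + 1 + 3 + 3 + 1 = 45.

45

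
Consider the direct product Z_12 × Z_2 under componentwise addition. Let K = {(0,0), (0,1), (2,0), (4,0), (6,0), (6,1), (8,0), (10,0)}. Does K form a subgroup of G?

Closure fails: (0,1) + (4,0) = (4,1) ∉ K. So K is not a subgroup.

No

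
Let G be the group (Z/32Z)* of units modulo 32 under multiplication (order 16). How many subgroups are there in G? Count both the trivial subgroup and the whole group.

|G| = 16, so by Lagrange every subgroup order divides 16. Divisors: 1, 2, 4, 8, 16.
Subgroups by order — order 1: 1; order 2: 3; order 4: 3; order 8: 3; order 16: 1.
Total: 1 + 3 + 3 + 3 + 1 = 11.

11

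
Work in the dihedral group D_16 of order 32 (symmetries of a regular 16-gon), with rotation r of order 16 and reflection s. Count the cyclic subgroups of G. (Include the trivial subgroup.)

Each element a generates a cyclic subgroup ⟨a⟩; distinct elements may generate the same one (a cyclic group of order d has φ(d) generators).
Cyclic subgroups by order — order 1: 1; order 2: 17; order 4: 1; order 8: 1; order 16: 1.
Total: 21.

21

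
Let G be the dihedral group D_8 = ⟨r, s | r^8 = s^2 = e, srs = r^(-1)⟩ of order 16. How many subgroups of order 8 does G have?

|G| = 16 and 8 | 16, so subgroups of order 8 are possible by Lagrange.
The subgroups of order 8 are: {e, r, r^2, r^3, r^4, r^5, r^6, r^7}; {e, r^2, r^4, r^6, s, r^2s, r^4s, r^6s}; {e, r^2, r^4, r^6, rs, r^3s, r^5s, r^7s}.
So G has 3 subgroups of order 8.

3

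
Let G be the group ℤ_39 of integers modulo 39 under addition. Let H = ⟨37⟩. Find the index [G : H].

|⟨37⟩| = 39 and |G| = 39.
By Lagrange, [G : H] = |G|/|H| = 39/39 = 1.

1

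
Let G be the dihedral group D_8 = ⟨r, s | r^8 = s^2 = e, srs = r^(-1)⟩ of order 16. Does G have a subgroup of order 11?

11 does not divide |G| = 16, so by Lagrange no subgroup of order 11 exists.

No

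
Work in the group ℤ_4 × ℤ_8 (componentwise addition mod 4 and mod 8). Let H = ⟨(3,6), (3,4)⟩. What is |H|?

16

|⟨(3,6)⟩| = 4 and |⟨(3,4)⟩| = 4, so |H| is a multiple of lcm(4, 4) = 4 and divides |G| = 32.
Closing under the operation: H = {(0,0), (0,2), (0,4), (0,6), (1,0), (1,2), (1,4), (1,6), (2,0), (2,2), (2,4), (2,6), (3,0), (3,2), (3,4), (3,6)}, so |H| = 16.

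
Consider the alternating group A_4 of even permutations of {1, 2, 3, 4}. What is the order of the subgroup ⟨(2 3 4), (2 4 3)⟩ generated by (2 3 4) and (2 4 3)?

3

|⟨(2 3 4)⟩| = 3 and |⟨(2 4 3)⟩| = 3, so |H| is a multiple of lcm(3, 3) = 3 and divides |G| = 12.
Closing under the operation: H = {e, (2 3 4), (2 4 3)}, so |H| = 3.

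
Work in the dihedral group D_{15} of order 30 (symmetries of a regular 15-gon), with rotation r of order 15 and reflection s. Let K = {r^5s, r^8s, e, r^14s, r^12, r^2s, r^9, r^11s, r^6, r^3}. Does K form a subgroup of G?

|K| = 10 divides |G| = 30, consistent with Lagrange.
K contains the identity, every element's inverse is in K, and K is closed under ·: it is a subgroup.

Yes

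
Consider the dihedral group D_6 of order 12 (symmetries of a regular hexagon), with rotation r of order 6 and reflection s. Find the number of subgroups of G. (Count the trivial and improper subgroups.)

16

|G| = 12, so by Lagrange every subgroup order divides 12. Divisors: 1, 2, 3, 4, 6, 12.
Subgroups by order — order 1: 1; order 2: 7; order 3: 1; order 4: 3; order 6: 3; order 12: 1.
Total: 1 + 7 + 1 + 3 + 3 + 1 = 16.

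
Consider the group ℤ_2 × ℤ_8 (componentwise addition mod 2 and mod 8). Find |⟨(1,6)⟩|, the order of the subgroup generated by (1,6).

The order of (1,6) in Z_2 × Z_8 is lcm(ord(1) in Z_2, ord(6) in Z_8).
ord(1) = 2 and ord(6) = 4, so |⟨(1,6)⟩| = lcm(2, 4) = 4.

4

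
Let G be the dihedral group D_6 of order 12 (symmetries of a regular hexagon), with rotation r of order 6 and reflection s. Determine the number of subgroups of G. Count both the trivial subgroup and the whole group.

16

|G| = 12, so by Lagrange every subgroup order divides 12. Divisors: 1, 2, 3, 4, 6, 12.
Subgroups by order — order 1: 1; order 2: 7; order 3: 1; order 4: 3; order 6: 3; order 12: 1.
Total: 1 + 7 + 1 + 3 + 3 + 1 = 16.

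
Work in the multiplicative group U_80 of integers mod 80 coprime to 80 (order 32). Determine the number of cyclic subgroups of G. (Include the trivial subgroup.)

20

A cyclic subgroup of order d is generated by each of its φ(d) elements of order d, so the cyclic subgroups of order d number (#elements of order d)/φ(d).
Cyclic subgroups by order — order 1: 1; order 2: 7; order 4: 12.
Total: 20.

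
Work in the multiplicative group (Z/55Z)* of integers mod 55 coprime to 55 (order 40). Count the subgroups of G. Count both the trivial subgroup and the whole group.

|G| = 40, so by Lagrange every subgroup order divides 40. Divisors: 1, 2, 4, 5, 8, 10, 20, 40.
Subgroups by order — order 1: 1; order 2: 3; order 4: 3; order 5: 1; order 8: 1; order 10: 3; order 20: 3; order 40: 1.
Total: 1 + 3 + 3 + 1 + 1 + 3 + 3 + 1 = 16.

16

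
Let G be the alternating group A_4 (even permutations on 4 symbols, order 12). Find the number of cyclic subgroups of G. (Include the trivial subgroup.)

Each element a generates a cyclic subgroup ⟨a⟩; distinct elements may generate the same one (a cyclic group of order d has φ(d) generators).
Cyclic subgroups by order — order 1: 1; order 2: 3; order 3: 4.
Total: 8.

8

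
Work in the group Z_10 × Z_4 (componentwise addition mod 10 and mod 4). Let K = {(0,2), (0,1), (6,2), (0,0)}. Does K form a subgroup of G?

(0,1) ∈ K but its inverse (0,3) ∉ K, so K is not a subgroup.

No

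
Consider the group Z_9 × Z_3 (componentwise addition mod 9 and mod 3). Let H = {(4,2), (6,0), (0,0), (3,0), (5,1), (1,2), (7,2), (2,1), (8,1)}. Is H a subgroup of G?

|H| = 9 divides |G| = 27, consistent with Lagrange.
H contains the identity, every element's inverse is in H, and H is closed under +: it is a subgroup.
In fact H = ⟨(1,2)⟩.

Yes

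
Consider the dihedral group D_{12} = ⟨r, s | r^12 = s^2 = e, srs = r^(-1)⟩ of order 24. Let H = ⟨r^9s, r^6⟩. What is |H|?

4

|⟨r^9s⟩| = 2 and |⟨r^6⟩| = 2, so |H| is a multiple of lcm(2, 2) = 2 and divides |G| = 24.
Closing under the operation: H = {e, r^6, r^3s, r^9s}, so |H| = 4.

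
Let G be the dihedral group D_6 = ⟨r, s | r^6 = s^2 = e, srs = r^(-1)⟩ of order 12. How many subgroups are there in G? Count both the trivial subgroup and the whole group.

|G| = 12, so by Lagrange every subgroup order divides 12. Divisors: 1, 2, 3, 4, 6, 12.
Subgroups by order — order 1: 1; order 2: 7; order 3: 1; order 4: 3; order 6: 3; order 12: 1.
Total: 1 + 7 + 1 + 3 + 3 + 1 = 16.

16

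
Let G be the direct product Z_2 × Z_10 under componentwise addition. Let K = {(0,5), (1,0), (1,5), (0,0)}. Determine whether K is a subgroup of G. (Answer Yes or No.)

|K| = 4 divides |G| = 20, consistent with Lagrange.
K contains the identity, every element's inverse is in K, and K is closed under +: it is a subgroup.

Yes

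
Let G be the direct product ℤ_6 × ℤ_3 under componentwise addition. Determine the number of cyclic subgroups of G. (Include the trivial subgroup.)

10

A cyclic subgroup of order d is generated by each of its φ(d) elements of order d, so the cyclic subgroups of order d number (#elements of order d)/φ(d).
Cyclic subgroups by order — order 1: 1; order 2: 1; order 3: 4; order 6: 4.
Total: 10.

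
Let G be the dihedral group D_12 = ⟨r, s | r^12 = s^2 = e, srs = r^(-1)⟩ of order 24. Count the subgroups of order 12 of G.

|G| = 24 and 12 | 24, so subgroups of order 12 are possible by Lagrange.
The subgroups of order 12 are: {e, r, r^2, r^3, r^4, r^5, r^6, r^7, r^8, r^9, r^10, r^11}; {e, r^2, r^4, r^6, r^8, r^10, s, r^2s, r^4s, r^6s, r^8s, r^10s}; {e, r^2, r^4, r^6, r^8, r^10, rs, r^3s, r^5s, r^7s, r^9s, r^11s}.
So G has 3 subgroups of order 12.

3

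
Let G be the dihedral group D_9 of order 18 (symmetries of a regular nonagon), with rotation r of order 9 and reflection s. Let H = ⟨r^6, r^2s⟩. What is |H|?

6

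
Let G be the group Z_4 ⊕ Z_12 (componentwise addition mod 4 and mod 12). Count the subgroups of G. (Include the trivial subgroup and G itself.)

30

|G| = 48, so by Lagrange every subgroup order divides 48. Divisors: 1, 2, 3, 4, 6, 8, 12, 16, 24, 48.
Subgroups by order — order 1: 1; order 2: 3; order 3: 1; order 4: 7; order 6: 3; order 8: 3; order 12: 7; order 16: 1; order 24: 3; order 48: 1.
Total: 1 + 3 + 1 + 7 + 3 + 3 + 7 + 1 + 3 + 1 = 30.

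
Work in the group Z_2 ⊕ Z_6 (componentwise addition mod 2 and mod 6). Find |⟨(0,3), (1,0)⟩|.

4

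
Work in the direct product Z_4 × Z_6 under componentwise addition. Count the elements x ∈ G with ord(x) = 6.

6

An element (a,b) has order lcm(ord(a), ord(b)); count pairs with lcm equal to 6.
Enumerating gives 6 such elements.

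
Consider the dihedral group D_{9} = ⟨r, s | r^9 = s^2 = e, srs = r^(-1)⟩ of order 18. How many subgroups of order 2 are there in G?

|G| = 18 and 2 | 18, so subgroups of order 2 are possible by Lagrange.
The subgroups of order 2 are: {e, r^2s}; {e, r^3s}; {e, r^4s}; {e, r^5s}; … (9 in all).
So G has 9 subgroups of order 2.

9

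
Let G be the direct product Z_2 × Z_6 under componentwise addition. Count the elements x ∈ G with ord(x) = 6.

An element (a,b) has order lcm(ord(a), ord(b)); count pairs with lcm equal to 6.
Enumerating gives 6 such elements.

6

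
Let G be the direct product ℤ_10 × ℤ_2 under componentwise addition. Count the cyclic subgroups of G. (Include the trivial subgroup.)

8

Each element a generates a cyclic subgroup ⟨a⟩; distinct elements may generate the same one (a cyclic group of order d has φ(d) generators).
Cyclic subgroups by order — order 1: 1; order 2: 3; order 5: 1; order 10: 3.
Total: 8.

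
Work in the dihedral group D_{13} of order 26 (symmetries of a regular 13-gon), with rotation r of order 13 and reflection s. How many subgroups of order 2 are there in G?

13

|G| = 26 and 2 | 26, so subgroups of order 2 are possible by Lagrange.
The subgroups of order 2 are: {e, r^10s}; {e, r^11s}; {e, r^12s}; {e, r^2s}; … (13 in all).
So G has 13 subgroups of order 2.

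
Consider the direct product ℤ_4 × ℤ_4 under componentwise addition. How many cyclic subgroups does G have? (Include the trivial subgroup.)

10

A cyclic subgroup of order d is generated by each of its φ(d) elements of order d, so the cyclic subgroups of order d number (#elements of order d)/φ(d).
Cyclic subgroups by order — order 1: 1; order 2: 3; order 4: 6.
Total: 10.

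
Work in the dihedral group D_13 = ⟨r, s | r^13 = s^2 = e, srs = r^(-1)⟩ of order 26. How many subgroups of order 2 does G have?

|G| = 26 and 2 | 26, so subgroups of order 2 are possible by Lagrange.
The subgroups of order 2 are: {e, r^10s}; {e, r^11s}; {e, r^12s}; {e, r^2s}; … (13 in all).
So G has 13 subgroups of order 2.

13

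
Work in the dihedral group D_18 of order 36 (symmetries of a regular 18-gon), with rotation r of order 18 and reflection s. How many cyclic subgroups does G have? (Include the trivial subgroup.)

A cyclic subgroup of order d is generated by each of its φ(d) elements of order d, so the cyclic subgroups of order d number (#elements of order d)/φ(d).
Cyclic subgroups by order — order 1: 1; order 2: 19; order 3: 1; order 6: 1; order 9: 1; order 18: 1.
Total: 24.

24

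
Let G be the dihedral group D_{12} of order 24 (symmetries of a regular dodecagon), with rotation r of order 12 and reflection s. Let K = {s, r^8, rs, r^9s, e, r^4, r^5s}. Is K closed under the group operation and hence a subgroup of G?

|K| = 7 does not divide |G| = 24, so by Lagrange K is not a subgroup.

No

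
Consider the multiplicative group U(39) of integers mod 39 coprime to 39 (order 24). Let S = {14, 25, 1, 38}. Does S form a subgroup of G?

|S| = 4 divides |G| = 24, consistent with Lagrange.
S contains the identity, every element's inverse is in S, and S is closed under ·: it is a subgroup.

Yes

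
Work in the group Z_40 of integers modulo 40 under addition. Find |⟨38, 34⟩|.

20

|⟨38⟩| = 20 and |⟨34⟩| = 20, so |H| is a multiple of lcm(20, 20) = 20 and divides |G| = 40.
Closing under the operation: H = {0, 2, 4, 6, 8, 10, 12, 14, 16, 18, 20, 22, 24, 26, 28, 30, 32, 34, 36, 38}, so |H| = 20.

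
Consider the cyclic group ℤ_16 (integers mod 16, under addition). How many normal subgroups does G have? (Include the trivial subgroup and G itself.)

5

G is abelian, so every subgroup is normal.
G has 5 subgroups in total, hence 5 normal subgroups.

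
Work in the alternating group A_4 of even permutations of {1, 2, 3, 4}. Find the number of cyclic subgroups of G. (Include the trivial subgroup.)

8

Group the elements of G by the cyclic subgroup they generate; each cyclic subgroup of order d accounts for φ(d) elements.
Cyclic subgroups by order — order 1: 1; order 2: 3; order 3: 4.
Total: 8.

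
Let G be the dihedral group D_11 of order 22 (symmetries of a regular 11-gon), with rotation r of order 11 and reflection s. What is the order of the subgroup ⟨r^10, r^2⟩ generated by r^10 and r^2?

|⟨r^10⟩| = 11 and |⟨r^2⟩| = 11, so |H| is a multiple of lcm(11, 11) = 11 and divides |G| = 22.
Closing under the operation: H = {e, r, r^2, r^3, r^4, r^5, r^6, r^7, r^8, r^9, r^10}, so |H| = 11.

11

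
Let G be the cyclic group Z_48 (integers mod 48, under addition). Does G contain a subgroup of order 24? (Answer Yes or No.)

Yes

24 | 48. A subgroup of order 24 is {0, 2, 4, 6, 8, 10, 12, 14, 16, 18, 20, 22, 24, 26, 28, 30, 32, 34, 36, 38, 40, 42, 44, 46}.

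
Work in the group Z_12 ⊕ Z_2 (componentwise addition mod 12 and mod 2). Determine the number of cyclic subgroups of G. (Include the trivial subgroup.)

Group the elements of G by the cyclic subgroup they generate; each cyclic subgroup of order d accounts for φ(d) elements.
Cyclic subgroups by order — order 1: 1; order 2: 3; order 3: 1; order 4: 2; order 6: 3; order 12: 2.
Total: 12.

12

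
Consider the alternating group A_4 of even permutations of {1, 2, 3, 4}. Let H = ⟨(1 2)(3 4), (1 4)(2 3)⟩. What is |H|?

|⟨(1 2)(3 4)⟩| = 2 and |⟨(1 4)(2 3)⟩| = 2, so |H| is a multiple of lcm(2, 2) = 2 and divides |G| = 12.
Closing under the operation: H = {e, (1 2)(3 4), (1 3)(2 4), (1 4)(2 3)}, so |H| = 4.

4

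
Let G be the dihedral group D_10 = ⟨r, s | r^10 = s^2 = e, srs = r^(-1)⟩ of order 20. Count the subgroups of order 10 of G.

3

|G| = 20 and 10 | 20, so subgroups of order 10 are possible by Lagrange.
The subgroups of order 10 are: {e, r, r^2, r^3, r^4, r^5, r^6, r^7, r^8, r^9}; {e, r^2, r^4, r^6, r^8, s, r^2s, r^4s, r^6s, r^8s}; {e, r^2, r^4, r^6, r^8, rs, r^3s, r^5s, r^7s, r^9s}.
So G has 3 subgroups of order 10.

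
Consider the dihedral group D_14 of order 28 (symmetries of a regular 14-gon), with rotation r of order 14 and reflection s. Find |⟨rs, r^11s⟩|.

14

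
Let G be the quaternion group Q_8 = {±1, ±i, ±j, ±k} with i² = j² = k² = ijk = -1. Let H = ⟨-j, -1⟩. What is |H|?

|⟨-j⟩| = 4 and |⟨-1⟩| = 2, so |H| is a multiple of lcm(4, 2) = 4 and divides |G| = 8.
Closing under the operation: H = {1, -1, j, -j}, so |H| = 4.

4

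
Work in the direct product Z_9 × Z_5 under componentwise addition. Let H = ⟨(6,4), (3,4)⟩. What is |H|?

15

|⟨(6,4)⟩| = 15 and |⟨(3,4)⟩| = 15, so |H| is a multiple of lcm(15, 15) = 15 and divides |G| = 45.
Closing under the operation: H = {(0,0), (0,1), (0,2), (0,3), (0,4), (3,0), (3,1), (3,2), (3,3), (3,4), (6,0), (6,1), (6,2), (6,3), (6,4)}, so |H| = 15.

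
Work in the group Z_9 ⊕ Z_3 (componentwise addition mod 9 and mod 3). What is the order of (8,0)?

The order of (8,0) in Z_9 × Z_3 is lcm(ord(8) in Z_9, ord(0) in Z_3).
ord(8) = 9 and ord(0) = 1, so |⟨(8,0)⟩| = lcm(9, 1) = 9.

9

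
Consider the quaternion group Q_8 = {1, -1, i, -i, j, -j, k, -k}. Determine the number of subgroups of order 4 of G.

|G| = 8 and 4 | 8, so subgroups of order 4 are possible by Lagrange.
The subgroups of order 4 are: {1, -1, i, -i}; {1, -1, j, -j}; {1, -1, k, -k}.
So G has 3 subgroups of order 4.

3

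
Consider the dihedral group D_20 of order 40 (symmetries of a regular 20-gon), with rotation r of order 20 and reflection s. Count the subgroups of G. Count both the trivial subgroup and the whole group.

|G| = 40, so by Lagrange every subgroup order divides 40. Divisors: 1, 2, 4, 5, 8, 10, 20, 40.
Subgroups by order — order 1: 1; order 2: 21; order 4: 11; order 5: 1; order 8: 5; order 10: 5; order 20: 3; order 40: 1.
Total: 1 + 21 + 11 + 1 + 5 + 5 + 3 + 1 = 48.

48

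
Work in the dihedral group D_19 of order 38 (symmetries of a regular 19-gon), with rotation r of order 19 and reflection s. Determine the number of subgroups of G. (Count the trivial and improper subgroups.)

|G| = 38, so by Lagrange every subgroup order divides 38. Divisors: 1, 2, 19, 38.
Subgroups by order — order 1: 1; order 2: 19; order 19: 1; order 38: 1.
Total: 1 + 19 + 1 + 1 = 22.

22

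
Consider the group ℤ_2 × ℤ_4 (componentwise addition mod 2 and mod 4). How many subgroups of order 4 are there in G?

|G| = 8 and 4 | 8, so subgroups of order 4 are possible by Lagrange.
The subgroups of order 4 are: {(0,0), (0,1), (0,2), (0,3)}; {(0,0), (0,2), (1,0), (1,2)}; {(0,0), (0,2), (1,1), (1,3)}.
So G has 3 subgroups of order 4.

3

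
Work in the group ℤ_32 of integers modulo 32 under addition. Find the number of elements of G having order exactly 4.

2

In a cyclic group of order 32, the number of elements of order d (for d | 32) is φ(d).
φ(4) = 2.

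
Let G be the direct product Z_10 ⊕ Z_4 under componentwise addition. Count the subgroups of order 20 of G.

3

|G| = 40 and 20 | 40, so subgroups of order 20 are possible by Lagrange.
The subgroups of order 20 are: {(0,0), (0,1), (0,2), (0,3), (2,0), (2,1), (2,2), (2,3), (4,0), (4,1), (4,2), (4,3), (6,0), (6,1), (6,2), (6,3), (8,0), (8,1), (8,2), (8,3)}; {(0,0), (0,2), (1,0), (1,2), (2,0), (2,2), (3,0), (3,2), (4,0), (4,2), (5,0), (5,2), (6,0), (6,2), (7,0), (7,2), (8,0), (8,2), (9,0), (9,2)}; {(0,0), (0,2), (1,1), (1,3), (2,0), (2,2), (3,1), (3,3), (4,0), (4,2), (5,1), (5,3), (6,0), (6,2), (7,1), (7,3), (8,0), (8,2), (9,1), (9,3)}.
So G has 3 subgroups of order 20.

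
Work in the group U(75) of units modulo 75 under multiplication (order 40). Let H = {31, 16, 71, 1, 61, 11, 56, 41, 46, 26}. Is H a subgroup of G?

Yes

|H| = 10 divides |G| = 40, consistent with Lagrange.
H contains the identity, every element's inverse is in H, and H is closed under ·: it is a subgroup.
In fact H = ⟨71⟩.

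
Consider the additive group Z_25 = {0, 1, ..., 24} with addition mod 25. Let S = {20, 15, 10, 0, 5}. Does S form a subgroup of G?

Yes

|S| = 5 divides |G| = 25, consistent with Lagrange.
S contains the identity, every element's inverse is in S, and S is closed under +: it is a subgroup.
In fact S = ⟨20⟩.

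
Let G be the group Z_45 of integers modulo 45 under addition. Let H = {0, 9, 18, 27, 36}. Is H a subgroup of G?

|H| = 5 divides |G| = 45, consistent with Lagrange.
H contains the identity, every element's inverse is in H, and H is closed under +: it is a subgroup.
In fact H = ⟨18⟩.

Yes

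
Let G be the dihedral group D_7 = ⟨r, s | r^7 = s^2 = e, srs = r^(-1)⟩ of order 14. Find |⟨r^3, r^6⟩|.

7

|⟨r^3⟩| = 7 and |⟨r^6⟩| = 7, so |H| is a multiple of lcm(7, 7) = 7 and divides |G| = 14.
Closing under the operation: H = {e, r, r^2, r^3, r^4, r^5, r^6}, so |H| = 7.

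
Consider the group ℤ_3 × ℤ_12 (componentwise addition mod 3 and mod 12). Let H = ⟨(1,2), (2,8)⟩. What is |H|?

18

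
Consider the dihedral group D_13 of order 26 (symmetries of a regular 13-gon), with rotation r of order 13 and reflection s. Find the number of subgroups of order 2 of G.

13

|G| = 26 and 2 | 26, so subgroups of order 2 are possible by Lagrange.
The subgroups of order 2 are: {e, r^10s}; {e, r^11s}; {e, r^12s}; {e, r^2s}; … (13 in all).
So G has 13 subgroups of order 2.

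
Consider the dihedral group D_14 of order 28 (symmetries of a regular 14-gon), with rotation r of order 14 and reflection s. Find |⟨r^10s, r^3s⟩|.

4

|⟨r^10s⟩| = 2 and |⟨r^3s⟩| = 2, so |H| is a multiple of lcm(2, 2) = 2 and divides |G| = 28.
Closing under the operation: H = {e, r^7, r^3s, r^10s}, so |H| = 4.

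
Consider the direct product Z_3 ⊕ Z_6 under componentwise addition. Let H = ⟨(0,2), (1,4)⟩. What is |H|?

9

|⟨(0,2)⟩| = 3 and |⟨(1,4)⟩| = 3, so |H| is a multiple of lcm(3, 3) = 3 and divides |G| = 18.
Closing under the operation: H = {(0,0), (0,2), (0,4), (1,0), (1,2), (1,4), (2,0), (2,2), (2,4)}, so |H| = 9.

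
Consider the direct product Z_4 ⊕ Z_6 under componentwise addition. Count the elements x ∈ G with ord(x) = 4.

4

An element (a,b) has order lcm(ord(a), ord(b)); count pairs with lcm equal to 4.
Enumerating gives 4 such elements.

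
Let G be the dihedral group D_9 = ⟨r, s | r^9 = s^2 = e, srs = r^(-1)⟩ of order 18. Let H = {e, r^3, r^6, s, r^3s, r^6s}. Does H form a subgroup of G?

|H| = 6 divides |G| = 18, consistent with Lagrange.
H contains the identity, every element's inverse is in H, and H is closed under ·: it is a subgroup.

Yes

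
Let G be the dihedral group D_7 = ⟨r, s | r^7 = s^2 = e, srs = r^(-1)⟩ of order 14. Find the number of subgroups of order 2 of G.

|G| = 14 and 2 | 14, so subgroups of order 2 are possible by Lagrange.
The subgroups of order 2 are: {e, r^2s}; {e, r^3s}; {e, r^4s}; {e, r^5s}; … (7 in all).
So G has 7 subgroups of order 2.

7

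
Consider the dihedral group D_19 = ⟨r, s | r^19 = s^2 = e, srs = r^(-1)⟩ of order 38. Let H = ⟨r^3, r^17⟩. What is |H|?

19

|⟨r^3⟩| = 19 and |⟨r^17⟩| = 19, so |H| is a multiple of lcm(19, 19) = 19 and divides |G| = 38.
Closing under the operation: H = {e, r, r^2, r^3, r^4, r^5, r^6, r^7, r^8, r^9, r^10, r^11, r^12, r^13, r^14, r^15, r^16, r^17, r^18}, so |H| = 19.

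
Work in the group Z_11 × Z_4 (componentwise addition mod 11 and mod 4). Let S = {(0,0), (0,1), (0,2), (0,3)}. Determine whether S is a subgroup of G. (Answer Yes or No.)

Yes

|S| = 4 divides |G| = 44, consistent with Lagrange.
S contains the identity, every element's inverse is in S, and S is closed under +: it is a subgroup.
In fact S = ⟨(0,1)⟩.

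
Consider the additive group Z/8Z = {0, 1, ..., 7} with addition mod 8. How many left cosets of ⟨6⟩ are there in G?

2

|⟨6⟩| = 4 and |G| = 8.
By Lagrange, [G : H] = |G|/|H| = 8/4 = 2.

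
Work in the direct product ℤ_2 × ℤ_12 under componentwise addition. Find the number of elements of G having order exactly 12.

An element (a,b) has order lcm(ord(a), ord(b)); count pairs with lcm equal to 12.
Enumerating gives 8 such elements.

8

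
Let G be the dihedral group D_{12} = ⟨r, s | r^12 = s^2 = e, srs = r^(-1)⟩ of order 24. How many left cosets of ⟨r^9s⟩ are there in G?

12

|⟨r^9s⟩| = 2 and |G| = 24.
By Lagrange, [G : H] = |G|/|H| = 24/2 = 12.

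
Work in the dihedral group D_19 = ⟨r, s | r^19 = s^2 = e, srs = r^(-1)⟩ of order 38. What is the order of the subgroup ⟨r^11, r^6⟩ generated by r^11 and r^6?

|⟨r^11⟩| = 19 and |⟨r^6⟩| = 19, so |H| is a multiple of lcm(19, 19) = 19 and divides |G| = 38.
Closing under the operation: H = {e, r, r^2, r^3, r^4, r^5, r^6, r^7, r^8, r^9, r^10, r^11, r^12, r^13, r^14, r^15, r^16, r^17, r^18}, so |H| = 19.

19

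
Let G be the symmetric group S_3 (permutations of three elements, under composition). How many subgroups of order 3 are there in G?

|G| = 6 and 3 | 6, so subgroups of order 3 are possible by Lagrange.
The subgroups of order 3 are: {e, (1 2 3), (1 3 2)}.
So G has 1 subgroup of order 3.

1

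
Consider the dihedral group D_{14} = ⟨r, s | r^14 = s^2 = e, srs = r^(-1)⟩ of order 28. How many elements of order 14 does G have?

The elements of order 14 are: r, r^3, r^5, r^9, r^11, r^13.
That's 6.

6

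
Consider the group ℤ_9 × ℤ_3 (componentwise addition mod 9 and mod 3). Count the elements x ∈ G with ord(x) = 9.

An element (a,b) has order lcm(ord(a), ord(b)); count pairs with lcm equal to 9.
Enumerating gives 18 such elements.

18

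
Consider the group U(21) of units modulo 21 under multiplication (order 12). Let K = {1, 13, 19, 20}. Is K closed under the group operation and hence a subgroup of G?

No

19 ∈ K but its inverse 10 ∉ K, so K is not a subgroup.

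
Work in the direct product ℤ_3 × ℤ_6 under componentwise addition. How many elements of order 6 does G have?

8

An element (a,b) has order lcm(ord(a), ord(b)); count pairs with lcm equal to 6.
Enumerating gives 8 such elements.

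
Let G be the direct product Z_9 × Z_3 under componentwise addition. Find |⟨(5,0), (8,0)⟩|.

9

|⟨(5,0)⟩| = 9 and |⟨(8,0)⟩| = 9, so |H| is a multiple of lcm(9, 9) = 9 and divides |G| = 27.
Closing under the operation: H = {(0,0), (1,0), (2,0), (3,0), (4,0), (5,0), (6,0), (7,0), (8,0)}, so |H| = 9.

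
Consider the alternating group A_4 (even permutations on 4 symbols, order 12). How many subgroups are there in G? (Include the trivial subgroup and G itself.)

10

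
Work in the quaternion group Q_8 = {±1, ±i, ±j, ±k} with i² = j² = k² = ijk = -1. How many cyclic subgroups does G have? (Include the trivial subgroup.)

5

Each element a generates a cyclic subgroup ⟨a⟩; distinct elements may generate the same one (a cyclic group of order d has φ(d) generators).
Cyclic subgroups by order — order 1: 1; order 2: 1; order 4: 3.
Total: 5.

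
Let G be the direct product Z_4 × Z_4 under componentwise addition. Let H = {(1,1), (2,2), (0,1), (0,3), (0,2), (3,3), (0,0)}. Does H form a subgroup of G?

|H| = 7 does not divide |G| = 16, so by Lagrange H is not a subgroup.

No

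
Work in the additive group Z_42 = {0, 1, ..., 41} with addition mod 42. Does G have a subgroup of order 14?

Yes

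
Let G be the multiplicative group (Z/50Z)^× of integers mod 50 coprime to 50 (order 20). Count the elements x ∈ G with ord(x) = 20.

8

The elements of order 20 are: 3, 13, 17, 23, 27, 33, 37, 47.
That's 8.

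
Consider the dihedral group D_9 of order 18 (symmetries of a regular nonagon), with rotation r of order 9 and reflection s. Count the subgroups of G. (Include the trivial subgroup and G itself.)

|G| = 18, so by Lagrange every subgroup order divides 18. Divisors: 1, 2, 3, 6, 9, 18.
Subgroups by order — order 1: 1; order 2: 9; order 3: 1; order 6: 3; order 9: 1; order 18: 1.
Total: 1 + 9 + 1 + 3 + 1 + 1 = 16.

16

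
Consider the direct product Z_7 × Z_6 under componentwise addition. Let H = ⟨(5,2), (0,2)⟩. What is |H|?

|⟨(5,2)⟩| = 21 and |⟨(0,2)⟩| = 3, so |H| is a multiple of lcm(21, 3) = 21 and divides |G| = 42.
Closing under the operation: H = {(0,0), (0,2), (0,4), (1,0), (1,2), (1,4), (2,0), (2,2), (2,4), (3,0), (3,2), (3,4), (4,0), (4,2), (4,4), (5,0), (5,2), (5,4), (6,0), (6,2), (6,4)}, so |H| = 21.

21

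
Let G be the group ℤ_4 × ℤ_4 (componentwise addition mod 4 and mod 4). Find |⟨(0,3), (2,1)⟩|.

|⟨(0,3)⟩| = 4 and |⟨(2,1)⟩| = 4, so |H| is a multiple of lcm(4, 4) = 4 and divides |G| = 16.
Closing under the operation: H = {(0,0), (0,1), (0,2), (0,3), (2,0), (2,1), (2,2), (2,3)}, so |H| = 8.

8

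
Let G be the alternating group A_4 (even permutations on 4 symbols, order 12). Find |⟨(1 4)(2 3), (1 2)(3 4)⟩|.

4

|⟨(1 4)(2 3)⟩| = 2 and |⟨(1 2)(3 4)⟩| = 2, so |H| is a multiple of lcm(2, 2) = 2 and divides |G| = 12.
Closing under the operation: H = {e, (1 2)(3 4), (1 3)(2 4), (1 4)(2 3)}, so |H| = 4.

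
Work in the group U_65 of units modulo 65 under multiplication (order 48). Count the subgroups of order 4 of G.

7

|G| = 48 and 4 | 48, so subgroups of order 4 are possible by Lagrange.
The subgroups of order 4 are: {1, 12, 14, 38}; {1, 14, 27, 53}; {1, 14, 51, 64}; {1, 18, 47, 64}; … (7 in all).
So G has 7 subgroups of order 4.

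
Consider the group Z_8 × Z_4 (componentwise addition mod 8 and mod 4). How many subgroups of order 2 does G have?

|G| = 32 and 2 | 32, so subgroups of order 2 are possible by Lagrange.
The subgroups of order 2 are: {(0,0), (0,2)}; {(0,0), (4,0)}; {(0,0), (4,2)}.
So G has 3 subgroups of order 2.

3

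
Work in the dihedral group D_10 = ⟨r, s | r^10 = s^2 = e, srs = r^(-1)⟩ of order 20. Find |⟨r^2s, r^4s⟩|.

10

|⟨r^2s⟩| = 2 and |⟨r^4s⟩| = 2, so |H| is a multiple of lcm(2, 2) = 2 and divides |G| = 20.
Closing under the operation: H = {e, r^2, r^4, r^6, r^8, s, r^2s, r^4s, r^6s, r^8s}, so |H| = 10.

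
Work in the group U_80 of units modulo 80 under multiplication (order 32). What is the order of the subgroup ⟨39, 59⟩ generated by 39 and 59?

8

|⟨39⟩| = 2 and |⟨59⟩| = 4, so |H| is a multiple of lcm(2, 4) = 4 and divides |G| = 32.
Closing under the operation: H = {1, 19, 21, 39, 41, 59, 61, 79}, so |H| = 8.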